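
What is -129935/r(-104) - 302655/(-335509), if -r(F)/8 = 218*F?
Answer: 869230105/4681021568 ≈ 0.18569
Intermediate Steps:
r(F) = -1744*F
-129935/r(-104) - 302655/(-335509) = -129935/((-1744*(-104))) - 302655/(-335509) = -129935/181376 - 302655*(-1/335509) = -129935*1/181376 + 302655/335509 = -9995/13952 + 302655/335509 = 869230105/4681021568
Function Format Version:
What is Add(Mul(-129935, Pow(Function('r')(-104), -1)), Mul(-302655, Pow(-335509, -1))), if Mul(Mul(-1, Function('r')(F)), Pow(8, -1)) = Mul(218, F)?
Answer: Rational(869230105, 4681021568) ≈ 0.18569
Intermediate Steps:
Function('r')(F) = Mul(-1744, F) (Function('r')(F) = Mul(-8, Mul(218, F)) = Mul(-1744, F))
Add(Mul(-129935, Pow(Function('r')(-104), -1)), Mul(-302655, Pow(-335509, -1))) = Add(Mul(-129935, Pow(Mul(-1744, -104), -1)), Mul(-302655, Pow(-335509, -1))) = Add(Mul(-129935, Pow(181376, -1)), Mul(-302655, Rational(-1, 335509))) = Add(Mul(-129935, Rational(1, 181376)), Rational(302655, 335509)) = Add(Rational(-9995, 13952), Rational(302655, 335509)) = Rational(869230105, 4681021568)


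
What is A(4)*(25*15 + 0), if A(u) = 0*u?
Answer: 0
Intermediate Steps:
A(u) = 0
A(4)*(25*15 + 0) = 0*(25*15 + 0) = 0*(375 + 0) = 0*375 = 0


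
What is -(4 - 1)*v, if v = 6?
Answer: -18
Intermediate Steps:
-(4 - 1)*v = -(4 - 1)*6 = -3*6 = -1*18 = -18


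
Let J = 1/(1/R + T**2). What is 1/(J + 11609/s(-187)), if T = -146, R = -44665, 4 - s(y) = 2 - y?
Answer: -176134640715/11052678461626 ≈ -0.015936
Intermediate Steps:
s(y) = 2 + y (s(y) = 4 - (2 - y) = 4 + (-2 + y) = 2 + y)
J = 44665/952079139 (J = 1/(1/(-44665) + (-146)**2) = 1/(-1/44665 + 21316) = 1/(952079139/44665) = 44665/952079139 ≈ 4.6913e-5)
1/(J + 11609/s(-187)) = 1/(44665/952079139 + 11609/(2 - 187)) = 1/(44665/952079139 + 11609/(-185)) = 1/(44665/952079139 + 11609*(-1/185)) = 1/(44665/952079139 - 11609/185) = 1/(-11052678461626/176134640715) = -176134640715/11052678461626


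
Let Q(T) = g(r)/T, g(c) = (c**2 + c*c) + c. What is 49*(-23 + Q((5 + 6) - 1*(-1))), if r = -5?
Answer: -3773/4 ≈ -943.25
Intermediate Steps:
g(c) = c + 2*c**2 (g(c) = (c**2 + c**2) + c = 2*c**2 + c = c + 2*c**2)
Q(T) = 45/T (Q(T) = (-5*(1 + 2*(-5)))/T = (-5*(1 - 10))/T = (-5*(-9))/T = 45/T)
49*(-23 + Q((5 + 6) - 1*(-1))) = 49*(-23 + 45/((5 + 6) - 1*(-1))) = 49*(-23 + 45/(11 + 1)) = 49*(-23 + 45/12) = 49*(-23 + 45*(1/12)) = 49*(-23 + 15/4) = 49*(-77/4) = -3773/4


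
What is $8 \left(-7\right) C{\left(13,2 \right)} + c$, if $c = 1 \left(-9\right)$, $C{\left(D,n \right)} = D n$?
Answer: $-1465$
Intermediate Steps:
$c = -9$
$8 \left(-7\right) C{\left(13,2 \right)} + c = 8 \left(-7\right) 13 \cdot 2 - 9 = \left(-56\right) 26 - 9 = -1456 - 9 = -1465$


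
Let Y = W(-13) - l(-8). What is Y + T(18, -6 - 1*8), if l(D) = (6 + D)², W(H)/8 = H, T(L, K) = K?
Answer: -122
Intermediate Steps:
W(H) = 8*H
Y = -108 (Y = 8*(-13) - (6 - 8)² = -104 - 1*(-2)² = -104 - 1*4 = -104 - 4 = -108)
Y + T(18, -6 - 1*8) = -108 + (-6 - 1*8) = -108 + (-6 - 8) = -108 - 14 = -122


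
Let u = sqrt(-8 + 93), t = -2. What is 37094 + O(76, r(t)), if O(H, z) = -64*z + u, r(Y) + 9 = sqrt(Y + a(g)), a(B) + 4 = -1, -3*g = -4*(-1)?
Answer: 37670 + sqrt(85) - 64*I*sqrt(7) ≈ 37679.0 - 169.33*I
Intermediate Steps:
u = sqrt(85) ≈ 9.2195
g = -4/3 (g = -(-4)*(-1)/3 = -1/3*4 = -4/3 ≈ -1.3333)
a(B) = -5 (a(B) = -4 - 1 = -5)
r(Y) = -9 + sqrt(-5 + Y) (r(Y) = -9 + sqrt(Y - 5) = -9 + sqrt(-5 + Y))
O(H, z) = sqrt(85) - 64*z (O(H, z) = -64*z + sqrt(85) = sqrt(85) - 64*z)
37094 + O(76, r(t)) = 37094 + (sqrt(85) - 64*(-9 + sqrt(-5 - 2))) = 37094 + (sqrt(85) - 64*(-9 + sqrt(-7))) = 37094 + (sqrt(85) - 64*(-9 + I*sqrt(7))) = 37094 + (sqrt(85) + (576 - 64*I*sqrt(7))) = 37094 + (576 + sqrt(85) - 64*I*sqrt(7)) = 37670 + sqrt(85) - 64*I*sqrt(7)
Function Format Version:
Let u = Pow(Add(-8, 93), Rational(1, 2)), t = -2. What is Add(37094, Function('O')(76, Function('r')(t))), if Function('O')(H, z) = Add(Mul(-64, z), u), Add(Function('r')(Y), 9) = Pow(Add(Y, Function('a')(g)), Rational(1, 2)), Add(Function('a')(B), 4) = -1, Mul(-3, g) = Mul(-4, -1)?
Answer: Add(37670, Pow(85, Rational(1, 2)), Mul(-64, I, Pow(7, Rational(1, 2)))) ≈ Add(37679., Mul(-169.33, I))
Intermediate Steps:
u = Pow(85, Rational(1, 2)) ≈ 9.2195
g = Rational(-4, 3) (g = Mul(Rational(-1, 3), Mul(-4, -1)) = Mul(Rational(-1, 3), 4) = Rational(-4, 3) ≈ -1.3333)
Function('a')(B) = -5 (Function('a')(B) = Add(-4, -1) = -5)
Function('r')(Y) = Add(-9, Pow(Add(-5, Y), Rational(1, 2))) (Function('r')(Y) = Add(-9, Pow(Add(Y, -5), Rational(1, 2))) = Add(-9, Pow(Add(-5, Y), Rational(1, 2))))
Function('O')(H, z) = Add(Pow(85, Rational(1, 2)), Mul(-64, z)) (Function('O')(H, z) = Add(Mul(-64, z), Pow(85, Rational(1, 2))) = Add(Pow(85, Rational(1, 2)), Mul(-64, z)))
Add(37094, Function('O')(76, Function('r')(t))) = Add(37094, Add(Pow(85, Rational(1, 2)), Mul(-64, Add(-9, Pow(Add(-5, -2), Rational(1, 2)))))) = Add(37094, Add(Pow(85, Rational(1, 2)), Mul(-64, Add(-9, Pow(-7, Rational(1, 2)))))) = Add(37094, Add(Pow(85, Rational(1, 2)), Mul(-64, Add(-9, Mul(I, Pow(7, Rational(1, 2))))))) = Add(37094, Add(Pow(85, Rational(1, 2)), Add(576, Mul(-64, I, Pow(7, Rational(1, 2)))))) = Add(37094, Add(576, Pow(85, Rational(1, 2)), Mul(-64, I, Pow(7, Rational(1, 2))))) = Add(37670, Pow(85, Rational(1, 2)), Mul(-64, I, Pow(7, Rational(1, 2))))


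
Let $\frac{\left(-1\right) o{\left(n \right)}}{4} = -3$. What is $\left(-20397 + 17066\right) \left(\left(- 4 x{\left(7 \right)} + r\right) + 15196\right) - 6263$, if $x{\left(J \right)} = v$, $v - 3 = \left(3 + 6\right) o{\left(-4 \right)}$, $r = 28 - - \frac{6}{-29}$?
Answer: $- \frac{1427894861}{29} \approx -4.9238 \cdot 10^{7}$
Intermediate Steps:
$o{\left(n \right)} = 12$ ($o{\left(n \right)} = \left(-4\right) \left(-3\right) = 12$)
$r = \frac{806}{29}$ ($r = 28 - \left(-6\right) \left(- \frac{1}{29}\right) = 28 - \frac{6}{29} = \frac{806}{29} \approx 27.793$)
$v = 111$ ($v = 3 + \left(3 + 6\right) 12 = 3 + 9 \cdot 12 = 3 + 108 = 111$)
$x{\left(J \right)} = 111$
$\left(-20397 + 17066\right) \left(\left(- 4 x{\left(7 \right)} + r\right) + 15196\right) - 6263 = \left(-20397 + 17066\right) \left(\left(\left(-4\right) 111 + \frac{806}{29}\right) + 15196\right) - 6263 = - 3331 \left(\left(-444 + \frac{806}{29}\right) + 15196\right) - 6263 = - 3331 \left(- \frac{12070}{29} + 15196\right) - 6263 = \left(-3331\right) \frac{428614}{29} - 6263 = - \frac{1427713234}{29} - 6263 = - \frac{1427894861}{29}$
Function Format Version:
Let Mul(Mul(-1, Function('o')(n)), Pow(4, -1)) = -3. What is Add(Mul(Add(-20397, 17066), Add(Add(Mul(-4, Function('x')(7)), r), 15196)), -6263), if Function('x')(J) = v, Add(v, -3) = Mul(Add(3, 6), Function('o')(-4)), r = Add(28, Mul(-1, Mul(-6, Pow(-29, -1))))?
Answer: Rational(-1427894861, 29) ≈ -4.9238e+7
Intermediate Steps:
Function('o')(n) = 12 (Function('o')(n) = Mul(-4, -3) = 12)
r = Rational(806, 29) (r = Add(28, Mul(-1, Mul(-6, Rational(-1, 29)))) = Add(28, Mul(-1, Rational(6, 29))) = Add(28, Rational(-6, 29)) = Rational(806, 29) ≈ 27.793)
v = 111 (v = Add(3, Mul(Add(3, 6), 12)) = Add(3, Mul(9, 12)) = Add(3, 108) = 111)
Function('x')(J) = 111
Add(Mul(Add(-20397, 17066), Add(Add(Mul(-4, Function('x')(7)), r), 15196)), -6263) = Add(Mul(Add(-20397, 17066), Add(Add(Mul(-4, 111), Rational(806, 29)), 15196)), -6263) = Add(Mul(-3331, Add(Add(-444, Rational(806, 29)), 15196)), -6263) = Add(Mul(-3331, Add(Rational(-12070, 29), 15196)), -6263) = Add(Mul(-3331, Rational(428614, 29)), -6263) = Add(Rational(-1427713234, 29), -6263) = Rational(-1427894861, 29)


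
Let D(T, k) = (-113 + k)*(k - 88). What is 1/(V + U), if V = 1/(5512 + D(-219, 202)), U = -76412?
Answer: -15658/1196459095 ≈ -1.3087e-5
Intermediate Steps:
D(T, k) = (-113 + k)*(-88 + k)
V = 1/15658 (V = 1/(5512 + (9944 + 202² - 201*202)) = 1/(5512 + (9944 + 40804 - 40602)) = 1/(5512 + 10146) = 1/15658 ≈ 6.3865e-5)
1/(V + U) = 1/(1/15658 - 76412) = 1/(-1196459095/15658) = -15658/1196459095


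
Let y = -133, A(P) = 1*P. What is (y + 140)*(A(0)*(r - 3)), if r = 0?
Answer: 0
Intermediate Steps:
A(P) = P
(y + 140)*(A(0)*(r - 3)) = (-133 + 140)*(0*(0 - 3)) = 7*(0*(-3)) = 7*0 = 0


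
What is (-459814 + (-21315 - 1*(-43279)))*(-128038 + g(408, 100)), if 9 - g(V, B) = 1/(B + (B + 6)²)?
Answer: 317733896899125/5668 ≈ 5.6058e+10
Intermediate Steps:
g(V, B) = 9 - 1/(B + (6 + B)²) (g(V, B) = 9 - 1/(B + (B + 6)²) = 9 - 1/(B + (6 + B)²))
(-459814 + (-21315 - 1*(-43279)))*(-128038 + g(408, 100)) = (-459814 + (-21315 - 1*(-43279)))*(-128038 + (-1 + 9*100 + 9*(6 + 100)²)/(100 + (6 + 100)²)) = (-459814 + (-21315 + 43279))*(-128038 + (-1 + 900 + 9*106²)/(100 + 106²)) = (-459814 + 21964)*(-128038 + (-1 + 900 + 9*11236)/(100 + 11236)) = -437850*(-128038 + (-1 + 900 + 101124)/11336) = -437850*(-128038 + (1/11336)*102023) = -437850*(-128038 + 102023/11336) = -437850*(-1451336745/11336) = 317733896899125/5668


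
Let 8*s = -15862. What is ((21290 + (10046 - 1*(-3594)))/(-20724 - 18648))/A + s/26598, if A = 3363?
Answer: -7983669743/106720877016 ≈ -0.074809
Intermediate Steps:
s = -7931/4 (s = (⅛)*(-15862) = -7931/4 ≈ -1982.8)
((21290 + (10046 - 1*(-3594)))/(-20724 - 18648))/A + s/26598 = ((21290 + (10046 - 1*(-3594)))/(-20724 - 18648))/3363 - 7931/4/26598 = ((21290 + (10046 + 3594))/(-39372))*(1/3363) - 7931/4*1/26598 = ((21290 + 13640)*(-1/39372))*(1/3363) - 721/9672 = (34930*(-1/39372))*(1/3363) - 721/9672 = -17465/19686*1/3363 - 721/9672 = -17465/66204018 - 721/9672 = -7983669743/106720877016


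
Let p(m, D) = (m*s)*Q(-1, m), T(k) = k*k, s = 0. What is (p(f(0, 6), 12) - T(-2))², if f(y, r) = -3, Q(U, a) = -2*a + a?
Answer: 16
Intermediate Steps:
Q(U, a) = -a
T(k) = k²
p(m, D) = 0 (p(m, D) = (m*0)*(-m) = 0*(-m) = 0)
(p(f(0, 6), 12) - T(-2))² = (0 - 1*(-2)²)² = (0 - 1*4)² = (0 - 4)² = (-4)² = 16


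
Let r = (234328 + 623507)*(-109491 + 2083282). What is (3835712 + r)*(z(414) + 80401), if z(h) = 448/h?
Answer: 28180166247196294507/207 ≈ 1.3614e+17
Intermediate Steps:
r = 1693187002485 (r = 857835*1973791 = 1693187002485)
(3835712 + r)*(z(414) + 80401) = (3835712 + 1693187002485)*(448/414 + 80401) = 1693190838197*(448*(1/414) + 80401) = 1693190838197*(224/207 + 80401) = 1693190838197*(16643231/207) = 28180166247196294507/207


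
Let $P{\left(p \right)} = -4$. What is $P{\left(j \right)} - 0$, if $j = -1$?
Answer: $-4$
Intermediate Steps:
$P{\left(j \right)} - 0 = -4 - 0 = -4 + 0 = -4$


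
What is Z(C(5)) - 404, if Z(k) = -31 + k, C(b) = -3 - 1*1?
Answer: -439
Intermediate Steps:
C(b) = -4 (C(b) = -3 - 1 = -4)
Z(C(5)) - 404 = (-31 - 4) - 404 = -35 - 404 = -439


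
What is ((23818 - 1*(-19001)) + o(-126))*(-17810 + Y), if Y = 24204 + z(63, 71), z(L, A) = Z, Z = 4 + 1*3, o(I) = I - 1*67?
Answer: 272849026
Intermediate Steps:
o(I) = -67 + I (o(I) = I - 67 = -67 + I)
Z = 7 (Z = 4 + 3 = 7)
z(L, A) = 7
Y = 24211 (Y = 24204 + 7 = 24211)
((23818 - 1*(-19001)) + o(-126))*(-17810 + Y) = ((23818 - 1*(-19001)) + (-67 - 126))*(-17810 + 24211) = ((23818 + 19001) - 193)*6401 = (42819 - 193)*6401 = 42626*6401 = 272849026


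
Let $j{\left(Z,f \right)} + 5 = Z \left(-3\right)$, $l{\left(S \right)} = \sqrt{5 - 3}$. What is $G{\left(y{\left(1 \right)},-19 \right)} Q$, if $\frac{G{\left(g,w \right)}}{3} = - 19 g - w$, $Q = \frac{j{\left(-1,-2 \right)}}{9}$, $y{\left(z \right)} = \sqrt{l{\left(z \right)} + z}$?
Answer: $- \frac{38}{3} + \frac{38 \sqrt{1 + \sqrt{2}}}{3} \approx 7.0145$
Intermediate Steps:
$l{\left(S \right)} = \sqrt{2}$
$j{\left(Z,f \right)} = -5 - 3 Z$ ($j{\left(Z,f \right)} = -5 + Z \left(-3\right) = -5 - 3 Z$)
$y{\left(z \right)} = \sqrt{z + \sqrt{2}}$ ($y{\left(z \right)} = \sqrt{\sqrt{2} + z} = \sqrt{z + \sqrt{2}}$)
$Q = - \frac{2}{9}$ ($Q = \frac{-5 - -3}{9} = \left(-5 + 3\right) \frac{1}{9} = \left(-2\right) \frac{1}{9} = - \frac{2}{9} \approx -0.22222$)
$G{\left(g,w \right)} = - 57 g - 3 w$ ($G{\left(g,w \right)} = 3 \left(- 19 g - w\right) = 3 \left(- w - 19 g\right) = - 57 g - 3 w$)
$G{\left(y{\left(1 \right)},-19 \right)} Q = \left(- 57 \sqrt{1 + \sqrt{2}} - -57\right) \left(- \frac{2}{9}\right) = \left(- 57 \sqrt{1 + \sqrt{2}} + 57\right) \left(- \frac{2}{9}\right) = \left(57 - 57 \sqrt{1 + \sqrt{2}}\right) \left(- \frac{2}{9}\right) = - \frac{38}{3} + \frac{38 \sqrt{1 + \sqrt{2}}}{3}$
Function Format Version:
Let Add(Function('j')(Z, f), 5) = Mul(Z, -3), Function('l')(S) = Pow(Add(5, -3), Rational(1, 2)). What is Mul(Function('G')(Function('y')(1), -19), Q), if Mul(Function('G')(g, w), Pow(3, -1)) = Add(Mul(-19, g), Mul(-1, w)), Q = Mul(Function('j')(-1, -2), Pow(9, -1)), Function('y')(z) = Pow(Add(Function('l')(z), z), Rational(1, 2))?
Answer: Add(Rational(-38, 3), Mul(Rational(38, 3), Pow(Add(1, Pow(2, Rational(1, 2))), Rational(1, 2)))) ≈ 7.0145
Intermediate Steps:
Function('l')(S) = Pow(2, Rational(1, 2))
Function('j')(Z, f) = Add(-5, Mul(-3, Z)) (Function('j')(Z, f) = Add(-5, Mul(Z, -3)) = Add(-5, Mul(-3, Z)))
Function('y')(z) = Pow(Add(z, Pow(2, Rational(1, 2))), Rational(1, 2)) (Function('y')(z) = Pow(Add(Pow(2, Rational(1, 2)), z), Rational(1, 2)) = Pow(Add(z, Pow(2, Rational(1, 2))), Rational(1, 2)))
Q = Rational(-2, 9) (Q = Mul(Add(-5, Mul(-3, -1)), Pow(9, -1)) = Mul(Add(-5, 3), Rational(1, 9)) = Mul(-2, Rational(1, 9)) = Rational(-2, 9) ≈ -0.22222)
Function('G')(g, w) = Add(Mul(-57, g), Mul(-3, w)) (Function('G')(g, w) = Mul(3, Add(Mul(-19, g), Mul(-1, w))) = Mul(3, Add(Mul(-1, w), Mul(-19, g))) = Add(Mul(-57, g), Mul(-3, w)))
Mul(Function('G')(Function('y')(1), -19), Q) = Mul(Add(Mul(-57, Pow(Add(1, Pow(2, Rational(1, 2))), Rational(1, 2))), Mul(-3, -19)), Rational(-2, 9)) = Mul(Add(Mul(-57, Pow(Add(1, Pow(2, Rational(1, 2))), Rational(1, 2))), 57), Rational(-2, 9)) = Mul(Add(57, Mul(-57, Pow(Add(1, Pow(2, Rational(1, 2))), Rational(1, 2)))), Rational(-2, 9)) = Add(Rational(-38, 3), Mul(Rational(38, 3), Pow(Add(1, Pow(2, Rational(1, 2))), Rational(1, 2))))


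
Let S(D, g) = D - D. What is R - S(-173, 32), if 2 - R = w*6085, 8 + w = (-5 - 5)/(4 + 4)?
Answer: 225153/4 ≈ 56288.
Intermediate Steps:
S(D, g) = 0
w = -37/4 (w = -8 + (-5 - 5)/(4 + 4) = -8 - 10/8 = -8 - 10*⅛ = -8 - 5/4 = -37/4 ≈ -9.2500)
R = 225153/4 (R = 2 - (-37)*6085/4 = 2 - 1*(-225145/4) = 2 + 225145/4 = 225153/4 ≈ 56288.)
R - S(-173, 32) = 225153/4 - 1*0 = 225153/4 + 0 = 225153/4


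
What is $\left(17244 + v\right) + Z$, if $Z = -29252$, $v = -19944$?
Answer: $-31952$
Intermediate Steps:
$\left(17244 + v\right) + Z = \left(17244 - 19944\right) - 29252 = -2700 - 29252 = -31952$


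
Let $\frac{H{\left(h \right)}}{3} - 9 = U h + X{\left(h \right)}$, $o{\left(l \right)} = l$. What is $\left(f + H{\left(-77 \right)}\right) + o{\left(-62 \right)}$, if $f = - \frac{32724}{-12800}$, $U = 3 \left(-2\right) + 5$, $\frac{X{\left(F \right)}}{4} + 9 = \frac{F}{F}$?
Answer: $\frac{328181}{3200} \approx 102.56$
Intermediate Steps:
$X{\left(F \right)} = -32$ ($X{\left(F \right)} = -36 + 4 \frac{F}{F} = -36 + 4 \cdot 1 = -36 + 4 = -32$)
$U = -1$ ($U = -6 + 5 = -1$)
$H{\left(h \right)} = -69 - 3 h$ ($H{\left(h \right)} = 27 + 3 \left(- h - 32\right) = 27 + 3 \left(-32 - h\right) = 27 - \left(96 + 3 h\right) = -69 - 3 h$)
$f = \frac{8181}{3200}$ ($f = \left(-32724\right) \left(- \frac{1}{12800}\right) = \frac{8181}{3200} \approx 2.5566$)
$\left(f + H{\left(-77 \right)}\right) + o{\left(-62 \right)} = \left(\frac{8181}{3200} - -162\right) - 62 = \left(\frac{8181}{3200} + \left(-69 + 231\right)\right) - 62 = \left(\frac{8181}{3200} + 162\right) - 62 = \frac{526581}{3200} - 62 = \frac{328181}{3200}$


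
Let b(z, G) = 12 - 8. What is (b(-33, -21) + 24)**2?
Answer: 784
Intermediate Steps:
b(z, G) = 4
(b(-33, -21) + 24)**2 = (4 + 24)**2 = 28**2 = 784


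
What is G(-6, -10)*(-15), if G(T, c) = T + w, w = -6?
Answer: 180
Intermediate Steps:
G(T, c) = -6 + T (G(T, c) = T - 6 = -6 + T)
G(-6, -10)*(-15) = (-6 - 6)*(-15) = -12*(-15) = 180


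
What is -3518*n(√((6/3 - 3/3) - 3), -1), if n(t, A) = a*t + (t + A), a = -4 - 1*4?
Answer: 3518 + 24626*I*√2 ≈ 3518.0 + 34826.0*I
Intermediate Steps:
a = -8 (a = -4 - 4 = -8)
n(t, A) = A - 7*t (n(t, A) = -8*t + (t + A) = -8*t + (A + t) = A - 7*t)
-3518*n(√((6/3 - 3/3) - 3), -1) = -3518*(-1 - 7*√((6/3 - 3/3) - 3)) = -3518*(-1 - 7*√((6*(⅓) - 3*⅓) - 3)) = -3518*(-1 - 7*√((2 - 1) - 3)) = -3518*(-1 - 7*√(1 - 3)) = -3518*(-1 - 7*I*√2) = 3518 + 24626*I*√2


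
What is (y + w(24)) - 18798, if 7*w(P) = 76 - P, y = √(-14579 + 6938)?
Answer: -131534/7 + 3*I*√849 ≈ -18791.0 + 87.413*I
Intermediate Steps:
y = 3*I*√849 (y = √(-7641) = 3*I*√849 ≈ 87.413*I)
w(P) = 76/7 - P/7 (w(P) = (76 - P)/7 = 76/7 - P/7)
(y + w(24)) - 18798 = (3*I*√849 + (76/7 - ⅐*24)) - 18798 = (3*I*√849 + (76/7 - 24/7)) - 18798 = (3*I*√849 + 52/7) - 18798 = (52/7 + 3*I*√849) - 18798 = -131534/7 + 3*I*√849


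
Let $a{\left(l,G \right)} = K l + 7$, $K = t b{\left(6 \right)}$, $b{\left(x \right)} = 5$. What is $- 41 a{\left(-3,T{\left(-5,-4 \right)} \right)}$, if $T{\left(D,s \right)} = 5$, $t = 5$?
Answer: $2788$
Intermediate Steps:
$K = 25$ ($K = 5 \cdot 5 = 25$)
$a{\left(l,G \right)} = 7 + 25 l$ ($a{\left(l,G \right)} = 25 l + 7 = 7 + 25 l$)
$- 41 a{\left(-3,T{\left(-5,-4 \right)} \right)} = - 41 \left(7 + 25 \left(-3\right)\right) = - 41 \left(7 - 75\right) = \left(-41\right) \left(-68\right) = 2788$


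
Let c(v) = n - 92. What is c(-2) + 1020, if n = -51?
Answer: 877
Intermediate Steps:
c(v) = -143 (c(v) = -51 - 92 = -143)
c(-2) + 1020 = -143 + 1020 = 877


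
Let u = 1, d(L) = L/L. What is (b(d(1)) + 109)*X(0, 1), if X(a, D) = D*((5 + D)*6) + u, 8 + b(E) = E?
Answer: 3774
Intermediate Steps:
d(L) = 1
b(E) = -8 + E
X(a, D) = 1 + D*(30 + 6*D) (X(a, D) = D*((5 + D)*6) + 1 = D*(30 + 6*D) + 1 = 1 + D*(30 + 6*D))
(b(d(1)) + 109)*X(0, 1) = ((-8 + 1) + 109)*(1 + 6*1**2 + 30*1) = (-7 + 109)*(1 + 6*1 + 30) = 102*(1 + 6 + 30) = 102*37 = 3774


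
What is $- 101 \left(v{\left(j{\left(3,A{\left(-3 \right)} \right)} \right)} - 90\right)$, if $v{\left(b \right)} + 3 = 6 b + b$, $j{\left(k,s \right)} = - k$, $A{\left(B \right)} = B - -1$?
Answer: $11514$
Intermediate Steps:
$A{\left(B \right)} = 1 + B$ ($A{\left(B \right)} = B + 1 = 1 + B$)
$v{\left(b \right)} = -3 + 7 b$ ($v{\left(b \right)} = -3 + \left(6 b + b\right) = -3 + 7 b$)
$- 101 \left(v{\left(j{\left(3,A{\left(-3 \right)} \right)} \right)} - 90\right) = - 101 \left(\left(-3 + 7 \left(\left(-1\right) 3\right)\right) - 90\right) = - 101 \left(\left(-3 + 7 \left(-3\right)\right) - 90\right) = - 101 \left(\left(-3 - 21\right) - 90\right) = - 101 \left(-24 - 90\right) = \left(-101\right) \left(-114\right) = 11514$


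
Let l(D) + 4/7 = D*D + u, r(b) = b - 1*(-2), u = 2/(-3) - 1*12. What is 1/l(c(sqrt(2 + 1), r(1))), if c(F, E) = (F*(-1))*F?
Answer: -21/89 ≈ -0.23595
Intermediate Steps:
u = -38/3 (u = 2*(-1/3) - 12 = -2/3 - 12 = -38/3 ≈ -12.667)
r(b) = 2 + b (r(b) = b + 2 = 2 + b)
c(F, E) = -F**2 (c(F, E) = (-F)*F = -F**2)
l(D) = -278/21 + D**2 (l(D) = -4/7 + (D*D - 38/3) = -4/7 + (D**2 - 38/3) = -4/7 + (-38/3 + D**2) = -278/21 + D**2)
1/l(c(sqrt(2 + 1), r(1))) = 1/(-278/21 + (-(sqrt(2 + 1))**2)**2) = 1/(-278/21 + (-(sqrt(3))**2)**2) = 1/(-278/21 + (-1*3)**2) = 1/(-278/21 + (-3)**2) = 1/(-278/21 + 9) = 1/(-89/21) = -21/89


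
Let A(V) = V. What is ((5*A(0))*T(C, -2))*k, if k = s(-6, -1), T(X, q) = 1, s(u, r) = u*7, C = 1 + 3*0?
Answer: 0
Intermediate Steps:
C = 1 (C = 1 + 0 = 1)
s(u, r) = 7*u
k = -42 (k = 7*(-6) = -42)
((5*A(0))*T(C, -2))*k = ((5*0)*1)*(-42) = (0*1)*(-42) = 0*(-42) = 0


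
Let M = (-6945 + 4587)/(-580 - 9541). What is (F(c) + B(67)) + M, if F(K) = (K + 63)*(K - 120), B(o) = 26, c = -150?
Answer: 238007794/10121 ≈ 23516.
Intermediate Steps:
F(K) = (-120 + K)*(63 + K) (F(K) = (63 + K)*(-120 + K) = (-120 + K)*(63 + K))
M = 2358/10121 (M = -2358/(-10121) = -2358*(-1/10121) = 2358/10121 ≈ 0.23298)
(F(c) + B(67)) + M = ((-7560 + (-150)² - 57*(-150)) + 26) + 2358/10121 = ((-7560 + 22500 + 8550) + 26) + 2358/10121 = (23490 + 26) + 2358/10121 = 23516 + 2358/10121 = 238007794/10121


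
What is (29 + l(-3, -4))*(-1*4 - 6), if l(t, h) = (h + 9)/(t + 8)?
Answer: -300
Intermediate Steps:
l(t, h) = (9 + h)/(8 + t)
(29 + l(-3, -4))*(-1*4 - 6) = (29 + (9 - 4)/(8 - 3))*(-1*4 - 6) = (29 + 5/5)*(-4 - 6) = (29 + (1/5)*5)*(-10) = (29 + 1)*(-10) = 30*(-10) = -300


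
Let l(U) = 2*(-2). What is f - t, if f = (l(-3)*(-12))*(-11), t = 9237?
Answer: -9765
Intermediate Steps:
l(U) = -4
f = -528 (f = -4*(-12)*(-11) = 48*(-11) = -528)
f - t = -528 - 1*9237 = -528 - 9237 = -9765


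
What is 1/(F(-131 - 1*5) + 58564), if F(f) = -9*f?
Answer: 1/59788 ≈ 1.6726e-5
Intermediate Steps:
1/(F(-131 - 1*5) + 58564) = 1/(-9*(-131 - 1*5) + 58564) = 1/(-9*(-131 - 5) + 58564) = 1/(-9*(-136) + 58564) = 1/(1224 + 58564) = 1/59788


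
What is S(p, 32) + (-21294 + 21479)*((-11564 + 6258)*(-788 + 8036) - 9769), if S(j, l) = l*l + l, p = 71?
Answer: -7116515489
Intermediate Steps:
S(j, l) = l + l² (S(j, l) = l² + l = l + l²)
S(p, 32) + (-21294 + 21479)*((-11564 + 6258)*(-788 + 8036) - 9769) = 32*(1 + 32) + (-21294 + 21479)*((-11564 + 6258)*(-788 + 8036) - 9769) = 32*33 + 185*(-5306*7248 - 9769) = 1056 + 185*(-38457888 - 9769) = 1056 + 185*(-38467657) = 1056 - 7116516545 = -7116515489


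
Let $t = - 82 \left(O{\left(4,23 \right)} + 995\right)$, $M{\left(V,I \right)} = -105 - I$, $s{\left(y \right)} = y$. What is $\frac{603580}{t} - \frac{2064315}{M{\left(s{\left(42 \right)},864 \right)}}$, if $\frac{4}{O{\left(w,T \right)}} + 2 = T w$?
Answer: $\frac{1258875863335}{592981811} \approx 2123.0$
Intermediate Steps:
$O{\left(w,T \right)} = \frac{4}{-2 + T w}$
$t = - \frac{3671714}{45}$ ($t = - 82 \left(\frac{4}{-2 + 23 \cdot 4} + 995\right) = - 82 \left(\frac{4}{-2 + 92} + 995\right) = - 82 \left(\frac{4}{90} + 995\right) = - 82 \left(4 \cdot \frac{1}{90} + 995\right) = - 82 \left(\frac{2}{45} + 995\right) = \left(-82\right) \frac{44777}{45} = - \frac{3671714}{45} \approx -81594.0$)
$\frac{603580}{t} - \frac{2064315}{M{\left(s{\left(42 \right)},864 \right)}} = \frac{603580}{- \frac{3671714}{45}} - \frac{2064315}{-105 - 864} = 603580 \left(- \frac{45}{3671714}\right) - \frac{2064315}{-105 - 864} = - \frac{13580550}{1835857} - \frac{2064315}{-969} = - \frac{13580550}{1835857} - - \frac{688105}{323} = - \frac{13580550}{1835857} + \frac{688105}{323} = \frac{1258875863335}{592981811}$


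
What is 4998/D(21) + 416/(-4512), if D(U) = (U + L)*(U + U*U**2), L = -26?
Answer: -1832/9165 ≈ -0.19989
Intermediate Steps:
D(U) = (-26 + U)*(U + U**3) (D(U) = (U - 26)*(U + U*U**2) = (-26 + U)*(U + U**3))
4998/D(21) + 416/(-4512) = 4998/((21*(-26 + 21 + 21**3 - 26*21**2))) + 416/(-4512) = 4998/((21*(-26 + 21 + 9261 - 26*441))) + 416*(-1/4512) = 4998/((21*(-26 + 21 + 9261 - 11466))) - 13/141 = 4998/((21*(-2210))) - 13/141 = 4998/(-46410) - 13/141 = 4998*(-1/46410) - 13/141 = -7/65 - 13/141 = -1832/9165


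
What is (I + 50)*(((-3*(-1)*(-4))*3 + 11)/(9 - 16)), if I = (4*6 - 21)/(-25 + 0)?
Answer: 1247/7 ≈ 178.14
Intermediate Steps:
I = -3/25 (I = (24 - 21)/(-25) = 3*(-1/25) = -3/25 ≈ -0.12000)
(I + 50)*(((-3*(-1)*(-4))*3 + 11)/(9 - 16)) = (-3/25 + 50)*(((-3*(-1)*(-4))*3 + 11)/(9 - 16)) = 1247*(((3*(-4))*3 + 11)/(-7))/25 = 1247*((-12*3 + 11)*(-1/7))/25 = 1247*((-36 + 11)*(-1/7))/25 = 1247*(-25*(-1/7))/25 = (1247/25)*(25/7) = 1247/7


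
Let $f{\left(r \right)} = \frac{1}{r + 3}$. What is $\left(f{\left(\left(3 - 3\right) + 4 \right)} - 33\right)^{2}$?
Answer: $\frac{52900}{49} \approx 1079.6$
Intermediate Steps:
$f{\left(r \right)} = \frac{1}{3 + r}$
$\left(f{\left(\left(3 - 3\right) + 4 \right)} - 33\right)^{2} = \left(\frac{1}{3 + \left(\left(3 - 3\right) + 4\right)} - 33\right)^{2} = \left(\frac{1}{3 + \left(0 + 4\right)} - 33\right)^{2} = \left(\frac{1}{3 + 4} - 33\right)^{2} = \left(\frac{1}{7} - 33\right)^{2} = \left(- \frac{230}{7}\right)^{2} = \frac{52900}{49}$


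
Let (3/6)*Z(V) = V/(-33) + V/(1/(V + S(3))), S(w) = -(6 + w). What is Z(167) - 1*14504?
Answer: 1262510/33 ≈ 38258.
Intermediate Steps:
S(w) = -6 - w
Z(V) = -2*V/33 + 2*V*(-9 + V) (Z(V) = 2*(V/(-33) + V/(1/(V + (-6 - 1*3)))) = 2*(V*(-1/33) + V/(1/(V + (-6 - 3)))) = 2*(-V/33 + V/(1/(V - 9))) = 2*(-V/33 + V/(1/(-9 + V))) = 2*(-V/33 + V*(-9 + V)) = -2*V/33 + 2*V*(-9 + V))
Z(167) - 1*14504 = (2/33)*167*(-298 + 33*167) - 1*14504 = (2/33)*167*(-298 + 5511) - 14504 = (2/33)*167*5213 - 14504 = 1741142/33 - 14504 = 1262510/33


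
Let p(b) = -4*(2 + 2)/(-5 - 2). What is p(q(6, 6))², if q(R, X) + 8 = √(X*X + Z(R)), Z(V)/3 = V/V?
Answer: 256/49 ≈ 5.2245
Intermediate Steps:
Z(V) = 3 (Z(V) = 3*(V/V) = 3*1 = 3)
q(R, X) = -8 + √(3 + X²) (q(R, X) = -8 + √(X*X + 3) = -8 + √(X² + 3) = -8 + √(3 + X²))
p(b) = 16/7 (p(b) = -16/(-7) = -16*(-1)/7 = -4*(-4/7) = 16/7)
p(q(6, 6))² = (16/7)² = 256/49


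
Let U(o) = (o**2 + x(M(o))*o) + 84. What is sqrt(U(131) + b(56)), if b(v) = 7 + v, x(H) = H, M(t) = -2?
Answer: 3*sqrt(1894) ≈ 130.56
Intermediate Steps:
U(o) = 84 + o**2 - 2*o (U(o) = (o**2 - 2*o) + 84 = 84 + o**2 - 2*o)
sqrt(U(131) + b(56)) = sqrt((84 + 131**2 - 2*131) + (7 + 56)) = sqrt((84 + 17161 - 262) + 63) = sqrt(16983 + 63) = sqrt(17046) = 3*sqrt(1894)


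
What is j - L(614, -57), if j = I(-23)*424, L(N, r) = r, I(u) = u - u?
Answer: 57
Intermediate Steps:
I(u) = 0
j = 0 (j = 0*424 = 0)
j - L(614, -57) = 0 - 1*(-57) = 0 + 57 = 57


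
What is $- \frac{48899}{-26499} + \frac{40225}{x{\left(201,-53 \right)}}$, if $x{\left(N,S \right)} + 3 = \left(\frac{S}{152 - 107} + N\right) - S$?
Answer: $\frac{60418711}{370986} \approx 162.86$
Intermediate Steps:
$x{\left(N,S \right)} = -3 + N - \frac{44 S}{45}$ ($x{\left(N,S \right)} = -3 - \left(S - N - \frac{S}{152 - 107}\right) = -3 - \left(S - N - \frac{S}{45}\right) = -3 + \left(\left(\frac{S}{45} + N\right) - S\right) = -3 + \left(\left(N + \frac{S}{45}\right) - S\right) = -3 + \left(N - \frac{44 S}{45}\right) = -3 + N - \frac{44 S}{45}$)
$- \frac{48899}{-26499} + \frac{40225}{x{\left(201,-53 \right)}} = - \frac{48899}{-26499} + \frac{40225}{-3 + 201 - - \frac{2332}{45}} = \left(-48899\right) \left(- \frac{1}{26499}\right) + \frac{40225}{-3 + 201 + \frac{2332}{45}} = \frac{48899}{26499} + \frac{40225}{\frac{11242}{45}} = \frac{48899}{26499} + 40225 \cdot \frac{45}{11242} = \frac{48899}{26499} + \frac{1810125}{11242} = \frac{60418711}{370986}$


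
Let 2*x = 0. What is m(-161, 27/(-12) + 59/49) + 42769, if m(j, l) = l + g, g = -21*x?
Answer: 8382519/196 ≈ 42768.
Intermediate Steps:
x = 0 (x = (½)*0 = 0)
g = 0 (g = -21*0 = 0)
m(j, l) = l (m(j, l) = l + 0 = l)
m(-161, 27/(-12) + 59/49) + 42769 = (27/(-12) + 59/49) + 42769 = (27*(-1/12) + 59*(1/49)) + 42769 = (-9/4 + 59/49) + 42769 = -205/196 + 42769 = 8382519/196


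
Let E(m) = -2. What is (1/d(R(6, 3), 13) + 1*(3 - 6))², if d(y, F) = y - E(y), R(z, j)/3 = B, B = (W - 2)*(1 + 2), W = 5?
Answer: 7396/841 ≈ 8.7943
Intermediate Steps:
B = 9 (B = (5 - 2)*(1 + 2) = 3*3 = 9)
R(z, j) = 27 (R(z, j) = 3*9 = 27)
d(y, F) = 2 + y (d(y, F) = y - 1*(-2) = y + 2 = 2 + y)
(1/d(R(6, 3), 13) + 1*(3 - 6))² = (1/(2 + 27) + 1*(3 - 6))² = (1/29 + 1*(-3))² = (1/29 - 3)² = (-86/29)² = 7396/841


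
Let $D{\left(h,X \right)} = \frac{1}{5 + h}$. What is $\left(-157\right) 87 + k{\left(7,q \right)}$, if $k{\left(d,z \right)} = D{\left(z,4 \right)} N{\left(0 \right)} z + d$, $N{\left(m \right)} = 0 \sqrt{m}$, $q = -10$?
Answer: $-13652$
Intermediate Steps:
$N{\left(m \right)} = 0$
$k{\left(d,z \right)} = d$ ($k{\left(d,z \right)} = \frac{1}{5 + z} 0 z + d = 0 z + d = 0 + d = d$)
$\left(-157\right) 87 + k{\left(7,q \right)} = \left(-157\right) 87 + 7 = -13659 + 7 = -13652$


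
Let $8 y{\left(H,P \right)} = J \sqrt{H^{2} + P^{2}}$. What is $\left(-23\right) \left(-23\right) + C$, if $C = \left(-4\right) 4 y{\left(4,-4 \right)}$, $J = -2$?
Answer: $529 + 16 \sqrt{2} \approx 551.63$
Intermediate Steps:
$y{\left(H,P \right)} = - \frac{\sqrt{H^{2} + P^{2}}}{4}$ ($y{\left(H,P \right)} = \frac{\left(-2\right) \sqrt{H^{2} + P^{2}}}{8} = - \frac{\sqrt{H^{2} + P^{2}}}{4}$)
$C = 16 \sqrt{2}$ ($C = \left(-4\right) 4 \left(- \frac{\sqrt{4^{2} + \left(-4\right)^{2}}}{4}\right) = - 16 \left(- \frac{\sqrt{16 + 16}}{4}\right) = - 16 \left(- \frac{\sqrt{32}}{4}\right) = - 16 \left(- \frac{4 \sqrt{2}}{4}\right) = - 16 \left(- \sqrt{2}\right) = 16 \sqrt{2} \approx 22.627$)
$\left(-23\right) \left(-23\right) + C = \left(-23\right) \left(-23\right) + 16 \sqrt{2} = 529 + 16 \sqrt{2}$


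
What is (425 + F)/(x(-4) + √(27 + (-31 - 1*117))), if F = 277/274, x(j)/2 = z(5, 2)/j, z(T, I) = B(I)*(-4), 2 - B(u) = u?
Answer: -116727*I/3014 ≈ -38.728*I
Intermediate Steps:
B(u) = 2 - u
z(T, I) = -8 + 4*I (z(T, I) = (2 - I)*(-4) = -8 + 4*I)
x(j) = 0 (x(j) = 2*((-8 + 4*2)/j) = 2*((-8 + 8)/j) = 2*(0/j) = 2*0 = 0)
F = 277/274 (F = 277*(1/274) = 277/274 ≈ 1.0109)
(425 + F)/(x(-4) + √(27 + (-31 - 1*117))) = (425 + 277/274)/(0 + √(27 + (-31 - 1*117))) = 116727/(274*(0 + √(27 + (-31 - 117)))) = 116727/(274*(0 + √(27 - 148))) = 116727/(274*(0 + √(-121))) = 116727/(274*(0 + 11*I)) = 116727/(274*((11*I))) = 116727*(-I/11)/274 = -116727*I/3014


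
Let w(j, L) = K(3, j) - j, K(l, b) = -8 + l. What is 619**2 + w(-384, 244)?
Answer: 383540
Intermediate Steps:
w(j, L) = -5 - j (w(j, L) = (-8 + 3) - j = -5 - j)
619**2 + w(-384, 244) = 619**2 + (-5 - 1*(-384)) = 383161 + (-5 + 384) = 383161 + 379 = 383540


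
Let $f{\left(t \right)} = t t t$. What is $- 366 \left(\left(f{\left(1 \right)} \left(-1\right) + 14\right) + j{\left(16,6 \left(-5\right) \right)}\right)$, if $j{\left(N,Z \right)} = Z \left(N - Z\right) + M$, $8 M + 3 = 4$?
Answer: $\frac{2001105}{4} \approx 5.0028 \cdot 10^{5}$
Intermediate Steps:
$f{\left(t \right)} = t^{3}$ ($f{\left(t \right)} = t^{2} t = t^{3}$)
$M = \frac{1}{8}$ ($M = - \frac{3}{8} + \frac{1}{8} \cdot 4 = - \frac{3}{8} + \frac{1}{2} = \frac{1}{8} \approx 0.125$)
$j{\left(N,Z \right)} = \frac{1}{8} + Z \left(N - Z\right)$ ($j{\left(N,Z \right)} = Z \left(N - Z\right) + \frac{1}{8} = \frac{1}{8} + Z \left(N - Z\right)$)
$- 366 \left(\left(f{\left(1 \right)} \left(-1\right) + 14\right) + j{\left(16,6 \left(-5\right) \right)}\right) = - 366 \left(\left(1^{3} \left(-1\right) + 14\right) + \left(\frac{1}{8} - \left(6 \left(-5\right)\right)^{2} + 16 \cdot 6 \left(-5\right)\right)\right) = - 366 \left(\left(1 \left(-1\right) + 14\right) + \left(\frac{1}{8} - \left(-30\right)^{2} + 16 \left(-30\right)\right)\right) = - 366 \left(\left(-1 + 14\right) - \frac{11039}{8}\right) = - 366 \left(13 - \frac{11039}{8}\right) = \left(-366\right) \left(- \frac{10935}{8}\right) = \frac{2001105}{4}$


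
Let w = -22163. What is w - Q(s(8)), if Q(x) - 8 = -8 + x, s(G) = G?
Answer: -22171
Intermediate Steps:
Q(x) = x (Q(x) = 8 + (-8 + x) = x)
w - Q(s(8)) = -22163 - 1*8 = -22163 - 8 = -22171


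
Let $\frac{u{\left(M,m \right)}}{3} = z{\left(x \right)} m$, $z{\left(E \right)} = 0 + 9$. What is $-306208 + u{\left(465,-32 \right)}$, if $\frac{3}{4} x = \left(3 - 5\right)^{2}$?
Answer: $-307072$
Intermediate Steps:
$x = \frac{16}{3}$ ($x = \frac{4 \left(3 - 5\right)^{2}}{3} = \frac{4 \left(-2\right)^{2}}{3} = \frac{4}{3} \cdot 4 = \frac{16}{3} \approx 5.3333$)
$z{\left(E \right)} = 9$
$u{\left(M,m \right)} = 27 m$ ($u{\left(M,m \right)} = 3 \cdot 9 m = 27 m$)
$-306208 + u{\left(465,-32 \right)} = -306208 + 27 \left(-32\right) = -306208 - 864 = -307072$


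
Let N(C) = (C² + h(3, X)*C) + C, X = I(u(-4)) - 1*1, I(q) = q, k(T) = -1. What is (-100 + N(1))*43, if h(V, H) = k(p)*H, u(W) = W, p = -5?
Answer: -3999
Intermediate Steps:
X = -5 (X = -4 - 1*1 = -4 - 1 = -5)
h(V, H) = -H
N(C) = C² + 6*C (N(C) = (C² + (-1*(-5))*C) + C = (C² + 5*C) + C = C² + 6*C)
(-100 + N(1))*43 = (-100 + 1*(6 + 1))*43 = (-100 + 1*7)*43 = (-100 + 7)*43 = -93*43 = -3999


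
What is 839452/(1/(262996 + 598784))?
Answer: 723422944560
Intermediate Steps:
839452/(1/(262996 + 598784)) = 839452/(1/861780) = 839452*861780 = 723422944560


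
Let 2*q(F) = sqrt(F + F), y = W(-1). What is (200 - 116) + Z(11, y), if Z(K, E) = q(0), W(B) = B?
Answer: 84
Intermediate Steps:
y = -1
q(F) = sqrt(2)*sqrt(F)/2 (q(F) = sqrt(F + F)/2 = sqrt(2*F)/2 = (sqrt(2)*sqrt(F))/2 = sqrt(2)*sqrt(F)/2)
Z(K, E) = 0 (Z(K, E) = sqrt(2)*sqrt(0)/2 = (1/2)*sqrt(2)*0 = 0)
(200 - 116) + Z(11, y) = (200 - 116) + 0 = 84 + 0 = 84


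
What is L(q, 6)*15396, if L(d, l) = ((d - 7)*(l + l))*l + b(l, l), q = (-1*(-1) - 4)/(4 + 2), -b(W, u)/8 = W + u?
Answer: -9791856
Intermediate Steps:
b(W, u) = -8*W - 8*u (b(W, u) = -8*(W + u) = -8*W - 8*u)
q = -1/2 (q = (1 - 4)/6 = -3*1/6 = -1/2 ≈ -0.50000)
L(d, l) = -16*l + 2*l**2*(-7 + d) (L(d, l) = ((d - 7)*(l + l))*l + (-8*l - 8*l) = ((-7 + d)*(2*l))*l - 16*l = (2*l*(-7 + d))*l - 16*l = 2*l**2*(-7 + d) - 16*l = -16*l + 2*l**2*(-7 + d))
L(q, 6)*15396 = (2*6*(-8 - 7*6 - 1/2*6))*15396 = (2*6*(-8 - 42 - 3))*15396 = (2*6*(-53))*15396 = -636*15396 = -9791856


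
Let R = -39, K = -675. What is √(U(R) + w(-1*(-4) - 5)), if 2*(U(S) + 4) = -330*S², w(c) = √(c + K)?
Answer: √(-250969 + 26*I) ≈ 0.026 + 500.97*I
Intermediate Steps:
w(c) = √(-675 + c) (w(c) = √(c - 675) = √(-675 + c))
U(S) = -4 - 165*S² (U(S) = -4 + (-330*S²)/2 = -4 - 165*S²)
√(U(R) + w(-1*(-4) - 5)) = √((-4 - 165*(-39)²) + √(-675 + (-1*(-4) - 5))) = √((-4 - 165*1521) + √(-675 + (4 - 5))) = √((-4 - 250965) + √(-675 - 1)) = √(-250969 + √(-676)) = √(-250969 + 26*I)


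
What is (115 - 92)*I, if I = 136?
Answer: 3128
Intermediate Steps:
(115 - 92)*I = (115 - 92)*136 = 23*136 = 3128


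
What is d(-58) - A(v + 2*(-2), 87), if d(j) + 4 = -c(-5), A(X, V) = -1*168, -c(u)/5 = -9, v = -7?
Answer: 119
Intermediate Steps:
c(u) = 45 (c(u) = -5*(-9) = 45)
A(X, V) = -168
d(j) = -49 (d(j) = -4 - 1*45 = -4 - 45 = -49)
d(-58) - A(v + 2*(-2), 87) = -49 - 1*(-168) = -49 + 168 = 119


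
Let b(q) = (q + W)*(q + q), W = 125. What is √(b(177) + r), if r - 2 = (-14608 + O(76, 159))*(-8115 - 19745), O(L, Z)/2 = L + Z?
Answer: √393991590 ≈ 19849.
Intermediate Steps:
O(L, Z) = 2*L + 2*Z (O(L, Z) = 2*(L + Z) = 2*L + 2*Z)
r = 393884682 (r = 2 + (-14608 + (2*76 + 2*159))*(-8115 - 19745) = 2 + (-14608 + (152 + 318))*(-27860) = 2 + (-14608 + 470)*(-27860) = 2 - 14138*(-27860) = 2 + 393884680 = 393884682)
b(q) = 2*q*(125 + q) (b(q) = (q + 125)*(q + q) = (125 + q)*(2*q) = 2*q*(125 + q))
√(b(177) + r) = √(2*177*(125 + 177) + 393884682) = √(2*177*302 + 393884682) = √(106908 + 393884682) = √393991590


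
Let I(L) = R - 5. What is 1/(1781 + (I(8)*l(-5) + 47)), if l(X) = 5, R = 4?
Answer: 1/1823 ≈ 0.00054855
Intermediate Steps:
I(L) = -1 (I(L) = 4 - 5 = -1)
1/(1781 + (I(8)*l(-5) + 47)) = 1/(1781 + (-1*5 + 47)) = 1/(1781 + (-5 + 47)) = 1/(1781 + 42) = 1/1823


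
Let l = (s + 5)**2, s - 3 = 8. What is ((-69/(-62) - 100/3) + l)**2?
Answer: 1732474129/34596 ≈ 50077.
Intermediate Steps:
s = 11 (s = 3 + 8 = 11)
l = 256 (l = (11 + 5)**2 = 16**2 = 256)
((-69/(-62) - 100/3) + l)**2 = ((-69/(-62) - 100/3) + 256)**2 = ((-69*(-1/62) - 100*1/3) + 256)**2 = ((69/62 - 100/3) + 256)**2 = (-5993/186 + 256)**2 = (41623/186)**2 = 1732474129/34596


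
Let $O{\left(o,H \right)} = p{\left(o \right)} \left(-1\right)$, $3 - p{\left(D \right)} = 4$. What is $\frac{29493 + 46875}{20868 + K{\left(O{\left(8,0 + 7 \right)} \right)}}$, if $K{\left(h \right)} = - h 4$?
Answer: $\frac{4773}{1304} \approx 3.6603$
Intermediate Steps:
$p{\left(D \right)} = -1$ ($p{\left(D \right)} = 3 - 4 = -1$)
$O{\left(o,H \right)} = 1$ ($O{\left(o,H \right)} = \left(-1\right) \left(-1\right) = 1$)
$K{\left(h \right)} = - 4 h$
$\frac{29493 + 46875}{20868 + K{\left(O{\left(8,0 + 7 \right)} \right)}} = \frac{29493 + 46875}{20868 - 4} = \frac{76368}{20868 - 4} = \frac{76368}{20864} = 76368 \cdot \frac{1}{20864} = \frac{4773}{1304}$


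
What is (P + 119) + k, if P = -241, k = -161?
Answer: -283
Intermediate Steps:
(P + 119) + k = (-241 + 119) - 161 = -122 - 161 = -283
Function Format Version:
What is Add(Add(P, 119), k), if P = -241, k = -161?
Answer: -283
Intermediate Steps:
Add(Add(P, 119), k) = Add(Add(-241, 119), -161) = Add(-122, -161) = -283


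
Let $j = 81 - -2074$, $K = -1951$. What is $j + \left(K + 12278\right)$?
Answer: $12482$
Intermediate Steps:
$j = 2155$ ($j = 81 + 2074 = 2155$)
$j + \left(K + 12278\right) = 2155 + \left(-1951 + 12278\right) = 2155 + 10327 = 12482$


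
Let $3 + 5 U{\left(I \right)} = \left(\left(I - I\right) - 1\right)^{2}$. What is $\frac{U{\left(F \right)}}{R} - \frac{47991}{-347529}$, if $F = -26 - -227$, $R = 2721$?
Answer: $\frac{217407499}{1576044015} \approx 0.13795$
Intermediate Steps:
$F = 201$ ($F = -26 + 227 = 201$)
$U{\left(I \right)} = - \frac{2}{5}$ ($U{\left(I \right)} = - \frac{3}{5} + \frac{\left(\left(I - I\right) - 1\right)^{2}}{5} = - \frac{3}{5} + \frac{\left(0 - 1\right)^{2}}{5} = - \frac{3}{5} + \frac{\left(-1\right)^{2}}{5} = - \frac{3}{5} + \frac{1}{5} \cdot 1 = - \frac{3}{5} + \frac{1}{5} = - \frac{2}{5}$)
$\frac{U{\left(F \right)}}{R} - \frac{47991}{-347529} = - \frac{2}{5 \cdot 2721} - \frac{47991}{-347529} = \left(- \frac{2}{5}\right) \frac{1}{2721} - - \frac{15997}{115843} = - \frac{2}{13605} + \frac{15997}{115843} = \frac{217407499}{1576044015}$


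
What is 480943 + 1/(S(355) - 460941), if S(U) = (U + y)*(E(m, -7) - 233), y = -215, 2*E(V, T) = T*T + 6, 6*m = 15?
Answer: 235523077472/489711 ≈ 4.8094e+5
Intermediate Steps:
m = 5/2 (m = (1/6)*15 = 5/2 ≈ 2.5000)
E(V, T) = 3 + T**2/2 (E(V, T) = (T*T + 6)/2 = (T**2 + 6)/2 = (6 + T**2)/2 = 3 + T**2/2)
S(U) = 88365/2 - 411*U/2 (S(U) = (U - 215)*((3 + (1/2)*(-7)**2) - 233) = (-215 + U)*((3 + (1/2)*49) - 233) = (-215 + U)*((3 + 49/2) - 233) = (-215 + U)*(55/2 - 233) = (-215 + U)*(-411/2) = 88365/2 - 411*U/2)
480943 + 1/(S(355) - 460941) = 480943 + 1/((88365/2 - 411/2*355) - 460941) = 480943 + 1/((88365/2 - 145905/2) - 460941) = 480943 + 1/(-28770 - 460941) = 480943 + 1/(-489711) = 480943 - 1/489711 = 235523077472/489711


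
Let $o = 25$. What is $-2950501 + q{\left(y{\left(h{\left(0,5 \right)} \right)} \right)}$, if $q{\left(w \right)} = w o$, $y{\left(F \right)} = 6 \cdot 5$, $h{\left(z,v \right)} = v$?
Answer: $-2949751$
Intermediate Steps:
$y{\left(F \right)} = 30$
$q{\left(w \right)} = 25 w$ ($q{\left(w \right)} = w 25 = 25 w$)
$-2950501 + q{\left(y{\left(h{\left(0,5 \right)} \right)} \right)} = -2950501 + 25 \cdot 30 = -2950501 + 750 = -2949751$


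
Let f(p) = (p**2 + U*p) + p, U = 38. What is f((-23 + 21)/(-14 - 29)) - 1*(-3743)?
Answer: 6924165/1849 ≈ 3744.8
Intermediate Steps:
f(p) = p**2 + 39*p (f(p) = (p**2 + 38*p) + p = p**2 + 39*p)
f((-23 + 21)/(-14 - 29)) - 1*(-3743) = ((-23 + 21)/(-14 - 29))*(39 + (-23 + 21)/(-14 - 29)) - 1*(-3743) = (-2/(-43))*(39 - 2/(-43)) + 3743 = (-2*(-1/43))*(39 - 2*(-1/43)) + 3743 = 2*(39 + 2/43)/43 + 3743 = (2/43)*(1679/43) + 3743 = 3358/1849 + 3743 = 6924165/1849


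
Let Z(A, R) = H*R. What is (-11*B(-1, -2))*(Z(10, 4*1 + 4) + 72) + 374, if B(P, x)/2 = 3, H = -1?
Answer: -3850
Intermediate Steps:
B(P, x) = 6 (B(P, x) = 2*3 = 6)
Z(A, R) = -R
(-11*B(-1, -2))*(Z(10, 4*1 + 4) + 72) + 374 = (-11*6)*(-(4*1 + 4) + 72) + 374 = -66*(-(4 + 4) + 72) + 374 = -66*(-1*8 + 72) + 374 = -66*(-8 + 72) + 374 = -66*64 + 374 = -4224 + 374 = -3850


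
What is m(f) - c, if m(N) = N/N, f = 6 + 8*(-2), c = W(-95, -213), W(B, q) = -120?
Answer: 121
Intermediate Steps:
c = -120
f = -10 (f = 6 - 16 = -10)
m(N) = 1
m(f) - c = 1 - 1*(-120) = 1 + 120 = 121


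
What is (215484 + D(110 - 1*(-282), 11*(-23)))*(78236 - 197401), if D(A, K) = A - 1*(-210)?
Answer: -25749888190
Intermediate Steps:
D(A, K) = 210 + A (D(A, K) = A + 210 = 210 + A)
(215484 + D(110 - 1*(-282), 11*(-23)))*(78236 - 197401) = (215484 + (210 + (110 - 1*(-282))))*(78236 - 197401) = (215484 + (210 + (110 + 282)))*(-119165) = (215484 + (210 + 392))*(-119165) = (215484 + 602)*(-119165) = 216086*(-119165) = -25749888190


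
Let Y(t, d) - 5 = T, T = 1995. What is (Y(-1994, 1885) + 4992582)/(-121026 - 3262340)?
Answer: -37273/25249 ≈ -1.4762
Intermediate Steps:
Y(t, d) = 2000 (Y(t, d) = 5 + 1995 = 2000)
(Y(-1994, 1885) + 4992582)/(-121026 - 3262340) = (2000 + 4992582)/(-121026 - 3262340) = 4994582/(-3383366) = 4994582*(-1/3383366) = -37273/25249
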